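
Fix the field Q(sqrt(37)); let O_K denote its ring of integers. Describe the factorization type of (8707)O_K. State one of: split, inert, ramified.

8707 splits in O_K

Since 37 ≡ 1 mod 4, the ring of integers is ℤ[(1+√37)/2] with discriminant 37.
disc(K) = 37 is not divisible by 8707; 8707 is unramified.
Compute (37/8707) via Euler: 37^((8707-1)/2) mod 8707 = 1, so (37/8707) = 1.
Legendre symbol 1 ⇒ 8707 is split.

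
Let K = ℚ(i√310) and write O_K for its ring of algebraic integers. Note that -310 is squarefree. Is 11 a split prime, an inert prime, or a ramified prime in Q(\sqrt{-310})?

Since -310 ≢ 1 mod 4, the ring of integers is ℤ[√-310] with discriminant 4·(-310) = -1240.
11 ∤ -1240, so 11 is unramified.
(-310/11) = 9^5 mod 11 = 1, giving Legendre symbol 1.
d is a quadratic residue mod p, hence 11 splits in O_K.

split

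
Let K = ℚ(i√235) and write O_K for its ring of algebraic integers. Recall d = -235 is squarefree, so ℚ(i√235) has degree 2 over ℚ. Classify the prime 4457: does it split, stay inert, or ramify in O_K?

split — (4457) = 𝔭₁𝔭₂ with 𝔭₁ ≠ 𝔭₂

Since -235 ≡ 1 mod 4, the ring of integers is ℤ[(1+√-235)/2] with discriminant -235.
4457 ∤ -235, so 4457 is unramified.
Euler's criterion: (-235)^2228 mod 4457 = 1. Thus (-235|4457) = 1.
Legendre symbol 1 ⇒ 4457 is split.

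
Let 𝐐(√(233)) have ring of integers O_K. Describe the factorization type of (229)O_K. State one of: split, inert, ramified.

d = 233 ≡ 1 (mod 4), so O_K = ℤ[(1+√233)/2] and disc(K) = d = 233.
229 ∤ 233, so 229 is unramified.
Compute (233/229) via Euler: 4^((229-1)/2) mod 229 = 1, so (233/229) = 1.
(233/229) = 1, so 229 splits.

splits completely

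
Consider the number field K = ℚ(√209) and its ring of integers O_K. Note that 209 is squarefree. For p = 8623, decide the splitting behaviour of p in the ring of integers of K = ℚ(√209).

p is inert

209 mod 4 = 1, hence disc K = 209 and O_K = ℤ[(1+√209)/2].
disc(K) = 209 is not divisible by 8623; 8623 is unramified.
Legendre symbol by Euler's criterion: (209/8623) ≡ 209^4311 ≡ 8622 (mod 8623), i.e. (209/8623) = -1.
Legendre symbol -1 ⇒ 8623 is inert.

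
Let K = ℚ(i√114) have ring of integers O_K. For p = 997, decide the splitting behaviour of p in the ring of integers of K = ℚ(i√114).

remains prime (inert)

d = -114 ≡ 2 (mod 4), so O_K = ℤ[√-114] and disc(K) = 4d = -456.
Since gcd(997, -456) = 1 the prime 997 does not ramify.
Compute (-114/997) via Euler: 883^((997-1)/2) mod 997 = 996, so (-114/997) = -1.
(-114/997) = -1, so 997 is inert.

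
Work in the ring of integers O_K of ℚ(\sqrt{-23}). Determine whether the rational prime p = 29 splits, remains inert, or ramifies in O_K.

-23 mod 4 = 1, hence disc K = -23 and O_K = ℤ[(1+√-23)/2].
disc(K) = -23 is not divisible by 29; 29 is unramified.
Euler's criterion: (-23)^14 mod 29 = 1. Thus (-23|29) = 1.
Legendre symbol 1 ⇒ 29 is split.

split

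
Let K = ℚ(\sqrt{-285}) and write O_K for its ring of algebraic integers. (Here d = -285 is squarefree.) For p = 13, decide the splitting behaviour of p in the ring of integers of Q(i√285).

-285 mod 4 = 3, hence disc K = 4·(-285) = -1140 and O_K = ℤ[√-285].
disc(K) = -1140 is not divisible by 13; 13 is unramified.
(-285/13) = 1^6 mod 13 = 1, giving Legendre symbol 1.
(-285/13) = 1, so 13 splits.

split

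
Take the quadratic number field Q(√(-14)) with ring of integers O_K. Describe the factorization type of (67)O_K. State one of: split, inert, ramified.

remains prime (inert)

Since -14 ≢ 1 mod 4, the ring of integers is ℤ[√-14] with discriminant 4·(-14) = -56.
Since gcd(67, -56) = 1 the prime 67 does not ramify.
Euler's criterion: (-14)^33 mod 67 = 66. Thus (-14|67) = -1.
Legendre symbol -1 ⇒ 67 is inert.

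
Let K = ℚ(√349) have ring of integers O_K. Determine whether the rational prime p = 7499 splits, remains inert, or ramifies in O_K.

inert — (7499) stays prime in O_K

349 mod 4 = 1, hence disc K = 349 and O_K = ℤ[(1+√349)/2].
Since gcd(7499, 349) = 1 the prime 7499 does not ramify.
Euler's criterion: 349^3749 mod 7499 = 7498. Thus (349|7499) = -1.
Legendre symbol -1 ⇒ 7499 is inert.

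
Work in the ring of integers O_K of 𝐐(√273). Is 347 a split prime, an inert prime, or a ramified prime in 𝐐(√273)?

inert — (347) stays prime in O_K

Since 273 ≡ 1 mod 4, the ring of integers is ℤ[(1+√273)/2] with discriminant 273.
347 ∤ 273, so 347 is unramified.
(273/347) = 273^173 mod 347 = 346, giving Legendre symbol -1.
d is a non-residue mod p, hence 347 remains inert in O_K.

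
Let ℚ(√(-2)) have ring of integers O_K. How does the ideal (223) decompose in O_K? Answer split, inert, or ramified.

inert — (223) stays prime in O_K

Since -2 ≢ 1 mod 4, the ring of integers is ℤ[√-2] with discriminant 4·(-2) = -8.
disc(K) = -8 is not divisible by 223; 223 is unramified.
Compute (-2/223) via Euler: 221^((223-1)/2) mod 223 = 222, so (-2/223) = -1.
Legendre symbol -1 ⇒ 223 is inert.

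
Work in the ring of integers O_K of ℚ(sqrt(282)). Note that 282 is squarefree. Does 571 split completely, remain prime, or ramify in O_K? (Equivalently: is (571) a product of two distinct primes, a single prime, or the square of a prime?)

p is inert

d = 282 ≡ 2 (mod 4), so O_K = ℤ[√282] and disc(K) = 4d = 1128.
disc(K) = 1128 is not divisible by 571; 571 is unramified.
Compute (282/571) via Euler: 282^((571-1)/2) mod 571 = 570, so (282/571) = -1.
Legendre symbol -1 ⇒ 571 is inert.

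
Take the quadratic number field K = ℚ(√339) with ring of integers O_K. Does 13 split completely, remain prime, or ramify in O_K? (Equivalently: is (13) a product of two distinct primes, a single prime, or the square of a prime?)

13 splits in O_K

d = 339 ≡ 3 (mod 4), so O_K = ℤ[√339] and disc(K) = 4d = 1356.
Since gcd(13, 1356) = 1 the prime 13 does not ramify.
Compute (339/13) via Euler: 1^((13-1)/2) mod 13 = 1, so (339/13) = 1.
(339/13) = 1, so 13 splits.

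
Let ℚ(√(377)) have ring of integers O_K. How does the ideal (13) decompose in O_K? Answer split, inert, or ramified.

p ramifies

d = 377 ≡ 1 (mod 4), so O_K = ℤ[(1+√377)/2] and disc(K) = d = 377.
disc(K) = 377 = 13·29, so p = 13 is ramified.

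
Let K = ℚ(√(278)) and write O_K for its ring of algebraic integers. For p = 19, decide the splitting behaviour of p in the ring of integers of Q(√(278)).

inert — (19) stays prime in O_K

d = 278 ≡ 2 (mod 4), so O_K = ℤ[√278] and disc(K) = 4d = 1112.
Since gcd(19, 1112) = 1 the prime 19 does not ramify.
Legendre symbol by Euler's criterion: (278/19) ≡ 278^9 ≡ 18 (mod 19), i.e. (278/19) = -1.
Legendre symbol -1 ⇒ 19 is inert.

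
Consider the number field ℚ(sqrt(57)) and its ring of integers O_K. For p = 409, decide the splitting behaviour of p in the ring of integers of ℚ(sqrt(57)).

d = 57 ≡ 1 (mod 4), so O_K = ℤ[(1+√57)/2] and disc(K) = d = 57.
409 ∤ 57, so 409 is unramified.
Euler's criterion: 57^204 mod 409 = 408. Thus (57|409) = -1.
d is a non-residue mod p, hence 409 remains inert in O_K.

remains prime (inert)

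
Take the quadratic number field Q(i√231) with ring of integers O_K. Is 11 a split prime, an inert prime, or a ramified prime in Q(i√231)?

ramifies in O_K

-231 mod 4 = 1, hence disc K = -231 and O_K = ℤ[(1+√-231)/2].
Ramification test: 11 | -231. The prime 11 ramifies in K.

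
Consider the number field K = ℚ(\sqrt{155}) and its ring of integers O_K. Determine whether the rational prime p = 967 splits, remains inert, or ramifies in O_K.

p is inert

d = 155 ≡ 3 (mod 4), so O_K = ℤ[√155] and disc(K) = 4d = 620.
disc(K) = 620 is not divisible by 967; 967 is unramified.
Legendre symbol by Euler's criterion: (155/967) ≡ 155^483 ≡ 966 (mod 967), i.e. (155/967) = -1.
(155/967) = -1, so 967 is inert.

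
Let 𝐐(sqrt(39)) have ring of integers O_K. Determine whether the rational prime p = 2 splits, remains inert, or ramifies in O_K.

d = 39 ≡ 3 (mod 4), so O_K = ℤ[√39] and disc(K) = 4d = 156.
Ramification test: 2 | 156. The prime 2 ramifies in K.

ramified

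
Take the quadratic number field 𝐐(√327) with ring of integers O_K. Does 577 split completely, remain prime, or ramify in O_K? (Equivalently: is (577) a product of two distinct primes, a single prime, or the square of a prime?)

d = 327 ≡ 3 (mod 4), so O_K = ℤ[√327] and disc(K) = 4d = 1308.
Since gcd(577, 1308) = 1 the prime 577 does not ramify.
Legendre symbol by Euler's criterion: (327/577) ≡ 327^288 ≡ 576 (mod 577), i.e. (327/577) = -1.
Legendre symbol -1 ⇒ 577 is inert.

inert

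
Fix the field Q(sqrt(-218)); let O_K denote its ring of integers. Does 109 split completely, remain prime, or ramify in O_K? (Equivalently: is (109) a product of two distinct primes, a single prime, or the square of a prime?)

d = -218 ≡ 2 (mod 4), so O_K = ℤ[√-218] and disc(K) = 4d = -872.
109 divides disc(K) = -872, so 109 ramifies.

ramifies in O_K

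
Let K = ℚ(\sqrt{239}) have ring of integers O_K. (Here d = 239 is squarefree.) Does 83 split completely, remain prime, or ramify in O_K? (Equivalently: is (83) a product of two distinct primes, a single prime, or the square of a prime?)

83 remains inert

Since 239 ≢ 1 mod 4, the ring of integers is ℤ[√239] with discriminant 4·239 = 956.
83 ∤ 956, so 83 is unramified.
Euler's criterion: 239^41 mod 83 = 82. Thus (239|83) = -1.
d is a non-residue mod p, hence 83 remains inert in O_K.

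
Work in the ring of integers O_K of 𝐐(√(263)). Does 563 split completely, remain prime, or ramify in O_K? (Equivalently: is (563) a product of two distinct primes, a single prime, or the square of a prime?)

inert

Since 263 ≢ 1 mod 4, the ring of integers is ℤ[√263] with discriminant 4·263 = 1052.
disc(K) = 1052 is not divisible by 563; 563 is unramified.
Euler's criterion: 263^281 mod 563 = 562. Thus (263|563) = -1.
(263/563) = -1, so 563 is inert.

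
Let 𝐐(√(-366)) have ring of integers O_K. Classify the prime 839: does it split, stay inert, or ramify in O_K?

p is inert

d = -366 ≡ 2 (mod 4), so O_K = ℤ[√-366] and disc(K) = 4d = -1464.
Since gcd(839, -1464) = 1 the prime 839 does not ramify.
Compute (-366/839) via Euler: 473^((839-1)/2) mod 839 = 838, so (-366/839) = -1.
Legendre symbol -1 ⇒ 839 is inert.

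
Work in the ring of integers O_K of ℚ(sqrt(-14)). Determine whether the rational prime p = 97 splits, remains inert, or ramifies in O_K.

-14 mod 4 = 2, hence disc K = 4·(-14) = -56 and O_K = ℤ[√-14].
97 ∤ -56, so 97 is unramified.
Compute (-14/97) via Euler: 83^((97-1)/2) mod 97 = 96, so (-14/97) = -1.
Legendre symbol -1 ⇒ 97 is inert.

inert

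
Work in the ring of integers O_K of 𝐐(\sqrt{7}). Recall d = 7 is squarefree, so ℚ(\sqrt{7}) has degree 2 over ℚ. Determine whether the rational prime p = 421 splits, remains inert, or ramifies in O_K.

Since 7 ≢ 1 mod 4, the ring of integers is ℤ[√7] with discriminant 4·7 = 28.
Since gcd(421, 28) = 1 the prime 421 does not ramify.
Legendre symbol by Euler's criterion: (7/421) ≡ 7^210 ≡ 1 (mod 421), i.e. (7/421) = 1.
(7/421) = 1, so 421 splits.

421 splits in O_K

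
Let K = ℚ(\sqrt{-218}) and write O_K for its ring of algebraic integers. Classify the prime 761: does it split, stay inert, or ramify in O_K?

-218 mod 4 = 2, hence disc K = 4·(-218) = -872 and O_K = ℤ[√-218].
disc(K) = -872 is not divisible by 761; 761 is unramified.
(-218/761) = 543^380 mod 761 = 760, giving Legendre symbol -1.
(-218/761) = -1, so 761 is inert.

p is inert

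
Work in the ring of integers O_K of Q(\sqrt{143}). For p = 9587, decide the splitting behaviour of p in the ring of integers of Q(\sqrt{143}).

remains prime (inert)

143 mod 4 = 3, hence disc K = 4·143 = 572 and O_K = ℤ[√143].
disc(K) = 572 is not divisible by 9587; 9587 is unramified.
Euler's criterion: 143^4793 mod 9587 = 9586. Thus (143|9587) = -1.
(143/9587) = -1, so 9587 is inert.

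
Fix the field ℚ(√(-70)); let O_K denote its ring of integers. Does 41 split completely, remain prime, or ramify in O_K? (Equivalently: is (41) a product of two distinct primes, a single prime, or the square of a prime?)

inert — (41) stays prime in O_K

-70 mod 4 = 2, hence disc K = 4·(-70) = -280 and O_K = ℤ[√-70].
Since gcd(41, -280) = 1 the prime 41 does not ramify.
Legendre symbol by Euler's criterion: (-70/41) ≡ (-70)^20 ≡ 40 (mod 41), i.e. (-70/41) = -1.
d is a non-residue mod p, hence 41 remains inert in O_K.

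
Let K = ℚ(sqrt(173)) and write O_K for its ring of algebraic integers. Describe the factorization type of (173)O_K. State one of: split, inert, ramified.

Since 173 ≡ 1 mod 4, the ring of integers is ℤ[(1+√173)/2] with discriminant 173.
disc(K) = 173 = 173·1, so p = 173 is ramified.

ramifies in O_K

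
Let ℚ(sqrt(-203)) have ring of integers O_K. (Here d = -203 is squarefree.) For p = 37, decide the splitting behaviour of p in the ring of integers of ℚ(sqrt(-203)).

Since -203 ≡ 1 mod 4, the ring of integers is ℤ[(1+√-203)/2] with discriminant -203.
disc(K) = -203 is not divisible by 37; 37 is unramified.
(-203/37) = 19^18 mod 37 = 36, giving Legendre symbol -1.
(-203/37) = -1, so 37 is inert.

inert — (37) stays prime in O_K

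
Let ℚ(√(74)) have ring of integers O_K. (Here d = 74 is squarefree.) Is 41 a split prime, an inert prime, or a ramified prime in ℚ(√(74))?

Since 74 ≢ 1 mod 4, the ring of integers is ℤ[√74] with discriminant 4·74 = 296.
Since gcd(41, 296) = 1 the prime 41 does not ramify.
Compute (74/41) via Euler: 33^((41-1)/2) mod 41 = 1, so (74/41) = 1.
d is a quadratic residue mod p, hence 41 splits in O_K.

p splits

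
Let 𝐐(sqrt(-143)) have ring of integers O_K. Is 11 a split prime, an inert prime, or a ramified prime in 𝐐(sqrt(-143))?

-143 mod 4 = 1, hence disc K = -143 and O_K = ℤ[(1+√-143)/2].
Ramification test: 11 | -143. The prime 11 ramifies in K.

ramified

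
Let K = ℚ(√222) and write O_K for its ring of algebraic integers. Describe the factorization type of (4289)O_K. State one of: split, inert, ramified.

inert — (4289) stays prime in O_K

Since 222 ≢ 1 mod 4, the ring of integers is ℤ[√222] with discriminant 4·222 = 888.
disc(K) = 888 is not divisible by 4289; 4289 is unramified.
Euler's criterion: 222^2144 mod 4289 = 4288. Thus (222|4289) = -1.
d is a non-residue mod p, hence 4289 remains inert in O_K.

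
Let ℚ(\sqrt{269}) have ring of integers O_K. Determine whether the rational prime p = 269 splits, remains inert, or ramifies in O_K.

ramified

269 mod 4 = 1, hence disc K = 269 and O_K = ℤ[(1+√269)/2].
269 divides disc(K) = 269, so 269 ramifies.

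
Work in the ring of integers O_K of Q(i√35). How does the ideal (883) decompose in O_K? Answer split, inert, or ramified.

-35 mod 4 = 1, hence disc K = -35 and O_K = ℤ[(1+√-35)/2].
Since gcd(883, -35) = 1 the prime 883 does not ramify.
Euler's criterion: (-35)^441 mod 883 = 882. Thus (-35|883) = -1.
d is a non-residue mod p, hence 883 remains inert in O_K.

p is inert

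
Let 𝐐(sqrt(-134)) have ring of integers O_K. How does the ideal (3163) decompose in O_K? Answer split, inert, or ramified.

3163 remains inert

-134 mod 4 = 2, hence disc K = 4·(-134) = -536 and O_K = ℤ[√-134].
3163 ∤ -536, so 3163 is unramified.
(-134/3163) = 3029^1581 mod 3163 = 3162, giving Legendre symbol -1.
(-134/3163) = -1, so 3163 is inert.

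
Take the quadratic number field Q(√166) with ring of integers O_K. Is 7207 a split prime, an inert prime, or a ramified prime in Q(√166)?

7207 remains inert

Since 166 ≢ 1 mod 4, the ring of integers is ℤ[√166] with discriminant 4·166 = 664.
Since gcd(7207, 664) = 1 the prime 7207 does not ramify.
Euler's criterion: 166^3603 mod 7207 = 7206. Thus (166|7207) = -1.
d is a non-residue mod p, hence 7207 remains inert in O_K.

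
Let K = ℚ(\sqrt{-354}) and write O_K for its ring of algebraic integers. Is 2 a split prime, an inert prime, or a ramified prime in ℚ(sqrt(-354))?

ramified

-354 mod 4 = 2, hence disc K = 4·(-354) = -1416 and O_K = ℤ[√-354].
Ramification test: 2 | -1416. The prime 2 ramifies in K.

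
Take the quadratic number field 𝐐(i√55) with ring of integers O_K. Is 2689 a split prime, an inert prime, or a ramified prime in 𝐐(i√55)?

Since -55 ≡ 1 mod 4, the ring of integers is ℤ[(1+√-55)/2] with discriminant -55.
Since gcd(2689, -55) = 1 the prime 2689 does not ramify.
Euler's criterion: (-55)^1344 mod 2689 = 1. Thus (-55|2689) = 1.
d is a quadratic residue mod p, hence 2689 splits in O_K.

splits completely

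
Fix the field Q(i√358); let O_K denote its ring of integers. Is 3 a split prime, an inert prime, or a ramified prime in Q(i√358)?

-358 mod 4 = 2, hence disc K = 4·(-358) = -1432 and O_K = ℤ[√-358].
disc(K) = -1432 is not divisible by 3; 3 is unramified.
Compute (-358/3) via Euler: 2^((3-1)/2) mod 3 = 2, so (-358/3) = -1.
Legendre symbol -1 ⇒ 3 is inert.

inert — (3) stays prime in O_K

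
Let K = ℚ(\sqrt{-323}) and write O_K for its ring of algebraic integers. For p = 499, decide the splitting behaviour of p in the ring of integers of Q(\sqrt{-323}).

inert

Since -323 ≡ 1 mod 4, the ring of integers is ℤ[(1+√-323)/2] with discriminant -323.
Since gcd(499, -323) = 1 the prime 499 does not ramify.
Legendre symbol by Euler's criterion: (-323/499) ≡ (-323)^249 ≡ 498 (mod 499), i.e. (-323/499) = -1.
d is a non-residue mod p, hence 499 remains inert in O_K.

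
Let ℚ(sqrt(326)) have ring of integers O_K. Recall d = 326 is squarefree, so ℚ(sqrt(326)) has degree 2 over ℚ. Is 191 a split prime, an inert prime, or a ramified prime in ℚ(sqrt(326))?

splits completely

d = 326 ≡ 2 (mod 4), so O_K = ℤ[√326] and disc(K) = 4d = 1304.
Since gcd(191, 1304) = 1 the prime 191 does not ramify.
(326/191) = 135^95 mod 191 = 1, giving Legendre symbol 1.
d is a quadratic residue mod p, hence 191 splits in O_K.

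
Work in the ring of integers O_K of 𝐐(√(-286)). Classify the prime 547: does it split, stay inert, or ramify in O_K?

547 splits in O_K

d = -286 ≡ 2 (mod 4), so O_K = ℤ[√-286] and disc(K) = 4d = -1144.
547 ∤ -1144, so 547 is unramified.
Legendre symbol by Euler's criterion: (-286/547) ≡ (-286)^273 ≡ 1 (mod 547), i.e. (-286/547) = 1.
Legendre symbol 1 ⇒ 547 is split.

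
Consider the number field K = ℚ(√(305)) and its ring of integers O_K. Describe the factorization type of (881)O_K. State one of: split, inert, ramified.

d = 305 ≡ 1 (mod 4), so O_K = ℤ[(1+√305)/2] and disc(K) = d = 305.
881 ∤ 305, so 881 is unramified.
(305/881) = 305^440 mod 881 = 1, giving Legendre symbol 1.
d is a quadratic residue mod p, hence 881 splits in O_K.

p splits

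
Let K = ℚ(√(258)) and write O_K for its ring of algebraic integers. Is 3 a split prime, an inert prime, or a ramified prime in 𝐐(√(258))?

Since 258 ≢ 1 mod 4, the ring of integers is ℤ[√258] with discriminant 4·258 = 1032.
Ramification test: 3 | 1032. The prime 3 ramifies in K.

ramifies in O_K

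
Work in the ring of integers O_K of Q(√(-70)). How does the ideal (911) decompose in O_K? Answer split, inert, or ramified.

split

-70 mod 4 = 2, hence disc K = 4·(-70) = -280 and O_K = ℤ[√-70].
911 ∤ -280, so 911 is unramified.
(-70/911) = 841^455 mod 911 = 1, giving Legendre symbol 1.
Legendre symbol 1 ⇒ 911 is split.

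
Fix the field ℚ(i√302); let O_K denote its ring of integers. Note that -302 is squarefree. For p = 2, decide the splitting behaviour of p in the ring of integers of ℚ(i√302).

p ramifies

Since -302 ≢ 1 mod 4, the ring of integers is ℤ[√-302] with discriminant 4·(-302) = -1208.
disc(K) = -1208 = 2·(-604), so p = 2 is ramified.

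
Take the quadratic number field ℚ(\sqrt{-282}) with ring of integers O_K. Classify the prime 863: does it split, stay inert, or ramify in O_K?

p splits

d = -282 ≡ 2 (mod 4), so O_K = ℤ[√-282] and disc(K) = 4d = -1128.
Since gcd(863, -1128) = 1 the prime 863 does not ramify.
Euler's criterion: (-282)^431 mod 863 = 1. Thus (-282|863) = 1.
Legendre symbol 1 ⇒ 863 is split.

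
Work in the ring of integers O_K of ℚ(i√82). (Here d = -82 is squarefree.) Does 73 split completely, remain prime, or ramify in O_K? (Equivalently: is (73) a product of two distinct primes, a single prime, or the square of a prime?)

split

-82 mod 4 = 2, hence disc K = 4·(-82) = -328 and O_K = ℤ[√-82].
73 ∤ -328, so 73 is unramified.
Legendre symbol by Euler's criterion: (-82/73) ≡ (-82)^36 ≡ 1 (mod 73), i.e. (-82/73) = 1.
(-82/73) = 1, so 73 splits.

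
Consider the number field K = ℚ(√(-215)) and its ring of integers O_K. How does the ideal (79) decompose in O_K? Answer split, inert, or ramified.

-215 mod 4 = 1, hence disc K = -215 and O_K = ℤ[(1+√-215)/2].
79 ∤ -215, so 79 is unramified.
(-215/79) = 22^39 mod 79 = 1, giving Legendre symbol 1.
d is a quadratic residue mod p, hence 79 splits in O_K.

splits completely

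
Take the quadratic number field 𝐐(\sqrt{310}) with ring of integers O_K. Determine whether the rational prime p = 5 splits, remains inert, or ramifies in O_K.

310 mod 4 = 2, hence disc K = 4·310 = 1240 and O_K = ℤ[√310].
5 divides disc(K) = 1240, so 5 ramifies.

ramified — (5) = 𝔭²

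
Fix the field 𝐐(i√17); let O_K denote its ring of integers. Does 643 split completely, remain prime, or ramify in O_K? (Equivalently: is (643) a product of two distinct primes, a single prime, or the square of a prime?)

split

d = -17 ≡ 3 (mod 4), so O_K = ℤ[√-17] and disc(K) = 4d = -68.
643 ∤ -68, so 643 is unramified.
Euler's criterion: (-17)^321 mod 643 = 1. Thus (-17|643) = 1.
(-17/643) = 1, so 643 splits.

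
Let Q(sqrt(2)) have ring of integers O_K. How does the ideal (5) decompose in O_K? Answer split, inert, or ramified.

inert

d = 2 ≡ 2 (mod 4), so O_K = ℤ[√2] and disc(K) = 4d = 8.
disc(K) = 8 is not divisible by 5; 5 is unramified.
Legendre symbol by Euler's criterion: (2/5) ≡ 2^2 ≡ 4 (mod 5), i.e. (2/5) = -1.
Legendre symbol -1 ⇒ 5 is inert.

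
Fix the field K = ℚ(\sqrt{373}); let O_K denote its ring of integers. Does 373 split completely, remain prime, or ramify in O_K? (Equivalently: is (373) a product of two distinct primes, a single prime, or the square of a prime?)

Since 373 ≡ 1 mod 4, the ring of integers is ℤ[(1+√373)/2] with discriminant 373.
Ramification test: 373 | 373. The prime 373 ramifies in K.

ramified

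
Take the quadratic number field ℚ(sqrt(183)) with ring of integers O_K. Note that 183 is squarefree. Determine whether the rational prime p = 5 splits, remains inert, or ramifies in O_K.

inert

d = 183 ≡ 3 (mod 4), so O_K = ℤ[√183] and disc(K) = 4d = 732.
disc(K) = 732 is not divisible by 5; 5 is unramified.
Compute (183/5) via Euler: 3^((5-1)/2) mod 5 = 4, so (183/5) = -1.
d is a non-residue mod p, hence 5 remains inert in O_K.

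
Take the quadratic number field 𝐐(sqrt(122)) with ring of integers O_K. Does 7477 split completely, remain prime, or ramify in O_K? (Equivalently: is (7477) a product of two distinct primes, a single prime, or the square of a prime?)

split

d = 122 ≡ 2 (mod 4), so O_K = ℤ[√122] and disc(K) = 4d = 488.
7477 ∤ 488, so 7477 is unramified.
Compute (122/7477) via Euler: 122^((7477-1)/2) mod 7477 = 1, so (122/7477) = 1.
(122/7477) = 1, so 7477 splits.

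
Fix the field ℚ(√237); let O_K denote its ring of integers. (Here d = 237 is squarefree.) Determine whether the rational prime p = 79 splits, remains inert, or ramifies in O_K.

p ramifies

237 mod 4 = 1, hence disc K = 237 and O_K = ℤ[(1+√237)/2].
disc(K) = 237 = 79·3, so p = 79 is ramified.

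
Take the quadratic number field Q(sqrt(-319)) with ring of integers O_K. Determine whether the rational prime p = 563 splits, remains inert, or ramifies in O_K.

split

d = -319 ≡ 1 (mod 4), so O_K = ℤ[(1+√-319)/2] and disc(K) = d = -319.
Since gcd(563, -319) = 1 the prime 563 does not ramify.
Legendre symbol by Euler's criterion: (-319/563) ≡ (-319)^281 ≡ 1 (mod 563), i.e. (-319/563) = 1.
(-319/563) = 1, so 563 splits.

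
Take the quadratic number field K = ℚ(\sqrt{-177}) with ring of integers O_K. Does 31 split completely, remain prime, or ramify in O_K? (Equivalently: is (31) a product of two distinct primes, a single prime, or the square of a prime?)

splits completely

d = -177 ≡ 3 (mod 4), so O_K = ℤ[√-177] and disc(K) = 4d = -708.
disc(K) = -708 is not divisible by 31; 31 is unramified.
Euler's criterion: (-177)^15 mod 31 = 1. Thus (-177|31) = 1.
Legendre symbol 1 ⇒ 31 is split.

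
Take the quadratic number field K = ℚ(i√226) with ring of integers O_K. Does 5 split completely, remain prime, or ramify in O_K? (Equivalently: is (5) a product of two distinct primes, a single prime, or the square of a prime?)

split

-226 mod 4 = 2, hence disc K = 4·(-226) = -904 and O_K = ℤ[√-226].
5 ∤ -904, so 5 is unramified.
(-226/5) = 4^2 mod 5 = 1, giving Legendre symbol 1.
(-226/5) = 1, so 5 splits.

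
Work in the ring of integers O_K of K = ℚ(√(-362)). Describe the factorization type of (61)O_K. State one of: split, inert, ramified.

splits completely

Since -362 ≢ 1 mod 4, the ring of integers is ℤ[√-362] with discriminant 4·(-362) = -1448.
61 ∤ -1448, so 61 is unramified.
Legendre symbol by Euler's criterion: (-362/61) ≡ (-362)^30 ≡ 1 (mod 61), i.e. (-362/61) = 1.
(-362/61) = 1, so 61 splits.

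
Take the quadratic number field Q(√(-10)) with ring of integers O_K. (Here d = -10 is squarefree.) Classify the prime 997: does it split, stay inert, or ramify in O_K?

split

-10 mod 4 = 2, hence disc K = 4·(-10) = -40 and O_K = ℤ[√-10].
disc(K) = -40 is not divisible by 997; 997 is unramified.
(-10/997) = 987^498 mod 997 = 1, giving Legendre symbol 1.
d is a quadratic residue mod p, hence 997 splits in O_K.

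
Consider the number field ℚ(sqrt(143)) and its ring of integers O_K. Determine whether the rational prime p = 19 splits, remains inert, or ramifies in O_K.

143 mod 4 = 3, hence disc K = 4·143 = 572 and O_K = ℤ[√143].
disc(K) = 572 is not divisible by 19; 19 is unramified.
Compute (143/19) via Euler: 10^((19-1)/2) mod 19 = 18, so (143/19) = -1.
(143/19) = -1, so 19 is inert.

remains prime (inert)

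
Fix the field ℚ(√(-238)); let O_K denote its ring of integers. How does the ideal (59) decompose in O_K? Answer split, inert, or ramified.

-238 mod 4 = 2, hence disc K = 4·(-238) = -952 and O_K = ℤ[√-238].
disc(K) = -952 is not divisible by 59; 59 is unramified.
(-238/59) = 57^29 mod 59 = 1, giving Legendre symbol 1.
Legendre symbol 1 ⇒ 59 is split.

p splits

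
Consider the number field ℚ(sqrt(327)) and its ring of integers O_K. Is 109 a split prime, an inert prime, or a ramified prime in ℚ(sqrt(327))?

ramifies in O_K

327 mod 4 = 3, hence disc K = 4·327 = 1308 and O_K = ℤ[√327].
109 divides disc(K) = 1308, so 109 ramifies.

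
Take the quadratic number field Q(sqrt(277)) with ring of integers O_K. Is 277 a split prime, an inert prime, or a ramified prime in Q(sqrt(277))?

277 mod 4 = 1, hence disc K = 277 and O_K = ℤ[(1+√277)/2].
Ramification test: 277 | 277. The prime 277 ramifies in K.

ramified — (277) = 𝔭²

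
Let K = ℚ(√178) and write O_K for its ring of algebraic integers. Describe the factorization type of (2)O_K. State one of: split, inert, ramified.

ramified

Since 178 ≢ 1 mod 4, the ring of integers is ℤ[√178] with discriminant 4·178 = 712.
Ramification test: 2 | 712. The prime 2 ramifies in K.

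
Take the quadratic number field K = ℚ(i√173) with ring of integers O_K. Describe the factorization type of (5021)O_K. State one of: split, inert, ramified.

Since -173 ≢ 1 mod 4, the ring of integers is ℤ[√-173] with discriminant 4·(-173) = -692.
disc(K) = -692 is not divisible by 5021; 5021 is unramified.
Compute (-173/5021) via Euler: 4848^((5021-1)/2) mod 5021 = 1, so (-173/5021) = 1.
d is a quadratic residue mod p, hence 5021 splits in O_K.

split — (5021) = 𝔭₁𝔭₂ with 𝔭₁ ≠ 𝔭₂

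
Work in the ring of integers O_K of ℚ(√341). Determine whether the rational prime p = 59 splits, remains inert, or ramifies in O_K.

341 mod 4 = 1, hence disc K = 341 and O_K = ℤ[(1+√341)/2].
59 ∤ 341, so 59 is unramified.
Euler's criterion: 341^29 mod 59 = 1. Thus (341|59) = 1.
(341/59) = 1, so 59 splits.

59 splits in O_K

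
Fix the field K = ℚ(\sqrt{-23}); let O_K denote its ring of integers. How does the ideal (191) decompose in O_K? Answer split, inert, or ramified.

inert — (191) stays prime in O_K

-23 mod 4 = 1, hence disc K = -23 and O_K = ℤ[(1+√-23)/2].
191 ∤ -23, so 191 is unramified.
(-23/191) = 168^95 mod 191 = 190, giving Legendre symbol -1.
d is a non-residue mod p, hence 191 remains inert in O_K.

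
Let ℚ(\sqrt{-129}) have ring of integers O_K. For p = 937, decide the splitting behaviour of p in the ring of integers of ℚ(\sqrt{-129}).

d = -129 ≡ 3 (mod 4), so O_K = ℤ[√-129] and disc(K) = 4d = -516.
disc(K) = -516 is not divisible by 937; 937 is unramified.
(-129/937) = 808^468 mod 937 = 936, giving Legendre symbol -1.
d is a non-residue mod p, hence 937 remains inert in O_K.

inert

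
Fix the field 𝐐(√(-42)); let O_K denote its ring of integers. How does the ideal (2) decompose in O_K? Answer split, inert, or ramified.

ramifies in O_K

Since -42 ≢ 1 mod 4, the ring of integers is ℤ[√-42] with discriminant 4·(-42) = -168.
disc(K) = -168 = 2·(-84), so p = 2 is ramified.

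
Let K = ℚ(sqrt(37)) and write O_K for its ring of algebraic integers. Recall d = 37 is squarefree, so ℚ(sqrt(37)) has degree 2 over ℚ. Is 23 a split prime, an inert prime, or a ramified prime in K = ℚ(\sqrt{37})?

Since 37 ≡ 1 mod 4, the ring of integers is ℤ[(1+√37)/2] with discriminant 37.
23 ∤ 37, so 23 is unramified.
Legendre symbol by Euler's criterion: (37/23) ≡ 37^11 ≡ 22 (mod 23), i.e. (37/23) = -1.
Legendre symbol -1 ⇒ 23 is inert.

remains prime (inert)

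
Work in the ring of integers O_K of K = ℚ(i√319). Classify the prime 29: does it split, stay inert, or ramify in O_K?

p ramifies

d = -319 ≡ 1 (mod 4), so O_K = ℤ[(1+√-319)/2] and disc(K) = d = -319.
disc(K) = -319 = 29·(-11), so p = 29 is ramified.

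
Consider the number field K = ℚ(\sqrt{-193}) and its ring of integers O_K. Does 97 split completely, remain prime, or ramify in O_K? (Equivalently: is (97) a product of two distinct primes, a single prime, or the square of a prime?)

-193 mod 4 = 3, hence disc K = 4·(-193) = -772 and O_K = ℤ[√-193].
Since gcd(97, -772) = 1 the prime 97 does not ramify.
Legendre symbol by Euler's criterion: (-193/97) ≡ (-193)^48 ≡ 1 (mod 97), i.e. (-193/97) = 1.
Legendre symbol 1 ⇒ 97 is split.

split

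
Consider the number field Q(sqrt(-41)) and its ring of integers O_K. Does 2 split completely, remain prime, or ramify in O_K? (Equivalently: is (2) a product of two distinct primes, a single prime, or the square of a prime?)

2 is ramified

d = -41 ≡ 3 (mod 4), so O_K = ℤ[√-41] and disc(K) = 4d = -164.
Ramification test: 2 | -164. The prime 2 ramifies in K.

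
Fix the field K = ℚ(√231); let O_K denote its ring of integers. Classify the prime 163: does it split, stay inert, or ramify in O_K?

Since 231 ≢ 1 mod 4, the ring of integers is ℤ[√231] with discriminant 4·231 = 924.
disc(K) = 924 is not divisible by 163; 163 is unramified.
Legendre symbol by Euler's criterion: (231/163) ≡ 231^81 ≡ 162 (mod 163), i.e. (231/163) = -1.
d is a non-residue mod p, hence 163 remains inert in O_K.

inert — (163) stays prime in O_K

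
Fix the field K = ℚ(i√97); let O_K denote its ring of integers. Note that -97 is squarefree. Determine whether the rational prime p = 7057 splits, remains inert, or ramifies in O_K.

7057 splits in O_K

d = -97 ≡ 3 (mod 4), so O_K = ℤ[√-97] and disc(K) = 4d = -388.
7057 ∤ -388, so 7057 is unramified.
(-97/7057) = 6960^3528 mod 7057 = 1, giving Legendre symbol 1.
(-97/7057) = 1, so 7057 splits.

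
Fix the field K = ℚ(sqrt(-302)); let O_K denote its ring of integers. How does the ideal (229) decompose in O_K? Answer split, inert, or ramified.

Since -302 ≢ 1 mod 4, the ring of integers is ℤ[√-302] with discriminant 4·(-302) = -1208.
Since gcd(229, -1208) = 1 the prime 229 does not ramify.
Legendre symbol by Euler's criterion: (-302/229) ≡ (-302)^114 ≡ 228 (mod 229), i.e. (-302/229) = -1.
d is a non-residue mod p, hence 229 remains inert in O_K.

229 remains inert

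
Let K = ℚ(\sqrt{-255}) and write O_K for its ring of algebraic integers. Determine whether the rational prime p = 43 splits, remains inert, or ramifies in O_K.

-255 mod 4 = 1, hence disc K = -255 and O_K = ℤ[(1+√-255)/2].
Since gcd(43, -255) = 1 the prime 43 does not ramify.
Legendre symbol by Euler's criterion: (-255/43) ≡ (-255)^21 ≡ 42 (mod 43), i.e. (-255/43) = -1.
(-255/43) = -1, so 43 is inert.

inert — (43) stays prime in O_K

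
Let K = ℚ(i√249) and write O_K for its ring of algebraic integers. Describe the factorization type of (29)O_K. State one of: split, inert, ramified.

-249 mod 4 = 3, hence disc K = 4·(-249) = -996 and O_K = ℤ[√-249].
disc(K) = -996 is not divisible by 29; 29 is unramified.
Legendre symbol by Euler's criterion: (-249/29) ≡ (-249)^14 ≡ 28 (mod 29), i.e. (-249/29) = -1.
d is a non-residue mod p, hence 29 remains inert in O_K.

p is inert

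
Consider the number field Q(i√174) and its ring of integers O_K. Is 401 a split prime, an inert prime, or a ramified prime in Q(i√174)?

Since -174 ≢ 1 mod 4, the ring of integers is ℤ[√-174] with discriminant 4·(-174) = -696.
disc(K) = -696 is not divisible by 401; 401 is unramified.
Legendre symbol by Euler's criterion: (-174/401) ≡ (-174)^200 ≡ 400 (mod 401), i.e. (-174/401) = -1.
(-174/401) = -1, so 401 is inert.

inert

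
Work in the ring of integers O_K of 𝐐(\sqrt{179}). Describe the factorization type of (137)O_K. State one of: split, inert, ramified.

inert

179 mod 4 = 3, hence disc K = 4·179 = 716 and O_K = ℤ[√179].
disc(K) = 716 is not divisible by 137; 137 is unramified.
Compute (179/137) via Euler: 42^((137-1)/2) mod 137 = 136, so (179/137) = -1.
d is a non-residue mod p, hence 137 remains inert in O_K.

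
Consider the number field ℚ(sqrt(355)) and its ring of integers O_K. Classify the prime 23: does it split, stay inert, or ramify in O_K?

remains prime (inert)

Since 355 ≢ 1 mod 4, the ring of integers is ℤ[√355] with discriminant 4·355 = 1420.
disc(K) = 1420 is not divisible by 23; 23 is unramified.
Euler's criterion: 355^11 mod 23 = 22. Thus (355|23) = -1.
d is a non-residue mod p, hence 23 remains inert in O_K.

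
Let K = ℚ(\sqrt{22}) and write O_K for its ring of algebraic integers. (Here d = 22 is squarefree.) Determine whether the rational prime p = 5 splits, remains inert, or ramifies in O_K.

inert

22 mod 4 = 2, hence disc K = 4·22 = 88 and O_K = ℤ[√22].
disc(K) = 88 is not divisible by 5; 5 is unramified.
Compute (22/5) via Euler: 2^((5-1)/2) mod 5 = 4, so (22/5) = -1.
Legendre symbol -1 ⇒ 5 is inert.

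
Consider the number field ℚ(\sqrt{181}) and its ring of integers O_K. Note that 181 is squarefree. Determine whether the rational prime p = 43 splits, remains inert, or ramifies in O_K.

p splits

181 mod 4 = 1, hence disc K = 181 and O_K = ℤ[(1+√181)/2].
43 ∤ 181, so 43 is unramified.
Compute (181/43) via Euler: 9^((43-1)/2) mod 43 = 1, so (181/43) = 1.
(181/43) = 1, so 43 splits.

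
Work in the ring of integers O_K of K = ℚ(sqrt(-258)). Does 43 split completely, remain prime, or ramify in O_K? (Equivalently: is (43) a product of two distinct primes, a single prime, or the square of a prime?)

Since -258 ≢ 1 mod 4, the ring of integers is ℤ[√-258] with discriminant 4·(-258) = -1032.
disc(K) = -1032 = 43·(-24), so p = 43 is ramified.

ramified — (43) = 𝔭²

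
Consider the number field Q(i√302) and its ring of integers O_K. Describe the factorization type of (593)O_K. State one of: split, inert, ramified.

inert

-302 mod 4 = 2, hence disc K = 4·(-302) = -1208 and O_K = ℤ[√-302].
disc(K) = -1208 is not divisible by 593; 593 is unramified.
Euler's criterion: (-302)^296 mod 593 = 592. Thus (-302|593) = -1.
Legendre symbol -1 ⇒ 593 is inert.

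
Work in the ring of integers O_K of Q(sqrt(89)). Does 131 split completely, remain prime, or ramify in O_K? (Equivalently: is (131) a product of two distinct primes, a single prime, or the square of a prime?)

p splits

89 mod 4 = 1, hence disc K = 89 and O_K = ℤ[(1+√89)/2].
Since gcd(131, 89) = 1 the prime 131 does not ramify.
(89/131) = 89^65 mod 131 = 1, giving Legendre symbol 1.
d is a quadratic residue mod p, hence 131 splits in O_K.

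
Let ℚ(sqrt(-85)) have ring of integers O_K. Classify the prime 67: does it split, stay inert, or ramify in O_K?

d = -85 ≡ 3 (mod 4), so O_K = ℤ[√-85] and disc(K) = 4d = -340.
disc(K) = -340 is not divisible by 67; 67 is unramified.
(-85/67) = 49^33 mod 67 = 1, giving Legendre symbol 1.
Legendre symbol 1 ⇒ 67 is split.

p splits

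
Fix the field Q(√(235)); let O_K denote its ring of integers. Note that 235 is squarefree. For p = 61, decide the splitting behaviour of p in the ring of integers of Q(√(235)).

Since 235 ≢ 1 mod 4, the ring of integers is ℤ[√235] with discriminant 4·235 = 940.
Since gcd(61, 940) = 1 the prime 61 does not ramify.
(235/61) = 52^30 mod 61 = 1, giving Legendre symbol 1.
(235/61) = 1, so 61 splits.

split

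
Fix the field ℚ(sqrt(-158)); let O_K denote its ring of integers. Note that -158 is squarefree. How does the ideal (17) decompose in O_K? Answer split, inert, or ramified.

remains prime (inert)

Since -158 ≢ 1 mod 4, the ring of integers is ℤ[√-158] with discriminant 4·(-158) = -632.
17 ∤ -632, so 17 is unramified.
Compute (-158/17) via Euler: 12^((17-1)/2) mod 17 = 16, so (-158/17) = -1.
d is a non-residue mod p, hence 17 remains inert in O_K.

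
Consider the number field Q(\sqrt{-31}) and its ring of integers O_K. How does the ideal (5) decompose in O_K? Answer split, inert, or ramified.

-31 mod 4 = 1, hence disc K = -31 and O_K = ℤ[(1+√-31)/2].
disc(K) = -31 is not divisible by 5; 5 is unramified.
Legendre symbol by Euler's criterion: (-31/5) ≡ (-31)^2 ≡ 1 (mod 5), i.e. (-31/5) = 1.
Legendre symbol 1 ⇒ 5 is split.

split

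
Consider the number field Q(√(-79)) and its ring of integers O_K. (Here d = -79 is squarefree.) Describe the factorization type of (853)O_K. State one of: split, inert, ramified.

p is inert

Since -79 ≡ 1 mod 4, the ring of integers is ℤ[(1+√-79)/2] with discriminant -79.
Since gcd(853, -79) = 1 the prime 853 does not ramify.
Legendre symbol by Euler's criterion: (-79/853) ≡ (-79)^426 ≡ 852 (mod 853), i.e. (-79/853) = -1.
Legendre symbol -1 ⇒ 853 is inert.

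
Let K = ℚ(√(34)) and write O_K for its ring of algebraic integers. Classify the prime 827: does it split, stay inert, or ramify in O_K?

827 splits in O_K

d = 34 ≡ 2 (mod 4), so O_K = ℤ[√34] and disc(K) = 4d = 136.
disc(K) = 136 is not divisible by 827; 827 is unramified.
Compute (34/827) via Euler: 34^((827-1)/2) mod 827 = 1, so (34/827) = 1.
Legendre symbol 1 ⇒ 827 is split.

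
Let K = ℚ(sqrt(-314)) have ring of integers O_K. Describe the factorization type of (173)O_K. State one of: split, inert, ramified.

173 remains inert

Since -314 ≢ 1 mod 4, the ring of integers is ℤ[√-314] with discriminant 4·(-314) = -1256.
173 ∤ -1256, so 173 is unramified.
(-314/173) = 32^86 mod 173 = 172, giving Legendre symbol -1.
Legendre symbol -1 ⇒ 173 is inert.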